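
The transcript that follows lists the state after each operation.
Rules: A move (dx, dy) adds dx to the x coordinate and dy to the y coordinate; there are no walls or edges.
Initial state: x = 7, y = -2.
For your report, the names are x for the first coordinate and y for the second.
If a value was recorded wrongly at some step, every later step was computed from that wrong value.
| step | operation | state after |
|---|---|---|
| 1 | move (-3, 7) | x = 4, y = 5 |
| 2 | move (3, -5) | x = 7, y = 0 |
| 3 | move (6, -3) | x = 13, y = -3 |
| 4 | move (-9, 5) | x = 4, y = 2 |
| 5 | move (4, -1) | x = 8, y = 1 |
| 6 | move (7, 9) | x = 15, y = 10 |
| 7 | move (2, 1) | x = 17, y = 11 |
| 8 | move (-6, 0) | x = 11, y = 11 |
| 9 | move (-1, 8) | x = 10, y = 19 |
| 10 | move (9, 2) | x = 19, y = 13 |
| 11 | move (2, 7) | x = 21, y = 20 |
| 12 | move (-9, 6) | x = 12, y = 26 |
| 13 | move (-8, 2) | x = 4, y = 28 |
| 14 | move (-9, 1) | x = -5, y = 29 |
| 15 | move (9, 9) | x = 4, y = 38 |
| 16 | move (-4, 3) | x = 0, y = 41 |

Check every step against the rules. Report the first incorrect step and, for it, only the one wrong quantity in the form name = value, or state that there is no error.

Step 1: x = 7 + (-3) = 4, y = -2 + (7) = 5 — no discrepancy.
Step 2: x = 4 + (3) = 7, y = 5 + (-5) = 0 — agrees with the transcript.
Step 3: x = 7 + (6) = 13, y = 0 + (-3) = -3 — checks out.
Step 4: x = 13 + (-9) = 4, y = -3 + (5) = 2 — no discrepancy.
Step 5: x = 4 + (4) = 8, y = 2 + (-1) = 1 — exactly as logged.
Step 6: x = 8 + (7) = 15, y = 1 + (9) = 10 — consistent with the transcript.
Step 7: x = 15 + (2) = 17, y = 10 + (1) = 11 — checks out.
Step 8: x = 17 + (-6) = 11, y = 11 + (0) = 11 — matches.
Step 9: x = 11 + (-1) = 10, y = 11 + (8) = 19 — no discrepancy.
Step 10: x = 10 + (9) = 19, y = 19 + (2) = 21 — this is not what the transcript shows.
That makes step 10 the first incorrect line — y = 21 is what it should show.

step 10, y = 21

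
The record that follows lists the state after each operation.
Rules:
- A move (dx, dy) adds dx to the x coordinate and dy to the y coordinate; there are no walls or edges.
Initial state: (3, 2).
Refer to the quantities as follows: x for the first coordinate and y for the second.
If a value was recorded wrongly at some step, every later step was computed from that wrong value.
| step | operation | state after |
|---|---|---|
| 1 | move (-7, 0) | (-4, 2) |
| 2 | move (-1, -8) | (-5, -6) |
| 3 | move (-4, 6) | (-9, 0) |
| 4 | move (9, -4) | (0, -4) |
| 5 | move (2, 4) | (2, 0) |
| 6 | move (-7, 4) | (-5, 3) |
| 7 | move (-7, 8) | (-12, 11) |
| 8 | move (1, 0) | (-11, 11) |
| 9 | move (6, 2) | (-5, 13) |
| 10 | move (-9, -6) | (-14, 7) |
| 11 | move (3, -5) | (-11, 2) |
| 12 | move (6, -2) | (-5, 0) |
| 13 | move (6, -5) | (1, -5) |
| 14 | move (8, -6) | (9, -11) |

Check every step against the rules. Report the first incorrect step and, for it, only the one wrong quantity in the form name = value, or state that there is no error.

step 6, y = 4

step 1: x = 3 + (-7) = -4, y = 2 + (0) = 2 -> agrees with the record
step 2: x = -4 + (-1) = -5, y = 2 + (-8) = -6 -> same as recorded
step 3: x = -5 + (-4) = -9, y = -6 + (6) = 0 -> exactly as logged
step 4: x = -9 + (9) = 0, y = 0 + (-4) = -4 -> verified
step 5: x = 0 + (2) = 2, y = -4 + (4) = 0 -> agrees with the record
step 6: x = 2 + (-7) = -5, y = 0 + (4) = 4 -> the recorded entry deviates here
Step 6 is the first one off; corrected, y = 4.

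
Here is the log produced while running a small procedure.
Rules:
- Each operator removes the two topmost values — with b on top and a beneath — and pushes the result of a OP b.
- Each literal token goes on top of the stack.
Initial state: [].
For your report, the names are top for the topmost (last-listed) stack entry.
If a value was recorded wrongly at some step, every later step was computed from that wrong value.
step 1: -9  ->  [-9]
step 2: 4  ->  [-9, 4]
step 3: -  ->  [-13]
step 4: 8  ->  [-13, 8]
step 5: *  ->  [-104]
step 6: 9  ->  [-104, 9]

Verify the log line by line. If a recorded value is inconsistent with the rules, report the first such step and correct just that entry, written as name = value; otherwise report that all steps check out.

no error

Step 1: push -9: top = -9 — same as recorded.
Step 2: push 4: top = 4 — agrees with the log.
Step 3: -9 - 4 = -13 — matches.
Step 4: push 8: top = 8 — agrees with the log.
Step 5: -13 * 8 = -104 — consistent with the log.
Step 6: push 9: top = 9 — checks out.
The recomputation confirms every line.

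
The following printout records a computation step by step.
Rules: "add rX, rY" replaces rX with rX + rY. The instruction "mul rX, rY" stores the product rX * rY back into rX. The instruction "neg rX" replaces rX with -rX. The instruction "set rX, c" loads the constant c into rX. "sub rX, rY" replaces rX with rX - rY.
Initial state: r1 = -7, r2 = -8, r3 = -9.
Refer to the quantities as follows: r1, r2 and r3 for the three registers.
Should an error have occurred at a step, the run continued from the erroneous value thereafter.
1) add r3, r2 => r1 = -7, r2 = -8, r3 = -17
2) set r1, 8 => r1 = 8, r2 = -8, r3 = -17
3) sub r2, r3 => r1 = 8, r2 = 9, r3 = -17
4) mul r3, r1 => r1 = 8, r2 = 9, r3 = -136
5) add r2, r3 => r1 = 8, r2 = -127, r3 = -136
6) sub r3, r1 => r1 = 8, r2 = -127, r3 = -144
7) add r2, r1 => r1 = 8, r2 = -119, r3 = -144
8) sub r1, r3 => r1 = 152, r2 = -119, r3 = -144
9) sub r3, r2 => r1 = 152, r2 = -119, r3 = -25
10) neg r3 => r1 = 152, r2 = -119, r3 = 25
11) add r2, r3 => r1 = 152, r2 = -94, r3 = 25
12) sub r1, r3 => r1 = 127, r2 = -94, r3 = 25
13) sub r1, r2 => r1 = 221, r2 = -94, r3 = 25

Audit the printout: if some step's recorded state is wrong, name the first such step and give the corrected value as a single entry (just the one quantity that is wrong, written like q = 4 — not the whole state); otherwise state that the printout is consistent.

1. r3 = -9 + -8 = -17 (exactly as logged)
2. r1 = 8 (same as recorded)
3. r2 = -8 - -17 = 9 (checks out)
4. r3 = -17 * 8 = -136 (matches)
5. r2 = 9 + -136 = -127 (agrees with the printout)
6. r3 = -136 - 8 = -144 (verified)
7. r2 = -127 + 8 = -119 (confirmed correct)
8. r1 = 8 - -144 = 152 (verified)
9. r3 = -144 - -119 = -25 (verified)
10. r3 = -(-25) = 25 (verified)
11. r2 = -119 + 25 = -94 (no discrepancy)
12. r1 = 152 - 25 = 127 (confirmed correct)
13. r1 = 127 - -94 = 221 (same as recorded)
All entries verified; no error found.

no error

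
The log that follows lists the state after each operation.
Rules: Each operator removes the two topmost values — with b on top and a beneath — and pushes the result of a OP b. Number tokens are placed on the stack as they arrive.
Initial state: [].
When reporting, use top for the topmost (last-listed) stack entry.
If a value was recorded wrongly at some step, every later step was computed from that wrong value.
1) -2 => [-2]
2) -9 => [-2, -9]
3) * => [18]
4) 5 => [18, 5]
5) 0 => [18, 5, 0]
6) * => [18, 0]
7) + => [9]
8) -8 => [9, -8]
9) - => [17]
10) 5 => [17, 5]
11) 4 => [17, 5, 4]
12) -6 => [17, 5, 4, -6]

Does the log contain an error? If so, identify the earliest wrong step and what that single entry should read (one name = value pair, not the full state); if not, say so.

step 7, top = 18

Step 1: push -2: top = -2 — no discrepancy.
Step 2: push -9: top = -9 — confirmed correct.
Step 3: -2 * -9 = 18 — in agreement.
Step 4: push 5: top = 5 — consistent with the log.
Step 5: push 0: top = 0 — matches.
Step 6: 5 * 0 = 0 — verified.
Step 7: 18 + 0 = 18 — first mismatch against the log.
The audit stops at step 7: the recorded entry is wrong and should be top = 18.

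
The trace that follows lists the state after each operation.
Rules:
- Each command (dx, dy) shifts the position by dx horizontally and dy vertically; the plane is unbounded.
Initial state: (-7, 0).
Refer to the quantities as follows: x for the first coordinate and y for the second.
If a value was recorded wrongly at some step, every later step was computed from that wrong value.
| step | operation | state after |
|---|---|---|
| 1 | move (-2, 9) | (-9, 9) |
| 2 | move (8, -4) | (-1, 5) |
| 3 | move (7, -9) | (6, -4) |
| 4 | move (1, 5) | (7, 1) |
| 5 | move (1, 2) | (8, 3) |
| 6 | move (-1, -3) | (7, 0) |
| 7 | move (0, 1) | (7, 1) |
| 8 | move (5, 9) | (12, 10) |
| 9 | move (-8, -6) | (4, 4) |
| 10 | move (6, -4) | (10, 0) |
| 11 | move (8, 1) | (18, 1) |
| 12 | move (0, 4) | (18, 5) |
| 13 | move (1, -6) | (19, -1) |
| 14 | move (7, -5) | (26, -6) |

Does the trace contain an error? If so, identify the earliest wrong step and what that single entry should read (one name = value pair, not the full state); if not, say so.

no error

Recomputing the run from the initial state:
step 1: x = -9, y = 9
step 2: x = -1, y = 5
step 3: x = 6, y = -4
step 4: x = 7, y = 1
step 5: x = 8, y = 3
step 6: x = 7, y = 0
step 7: x = 7, y = 1
step 8: x = 12, y = 10
step 9: x = 4, y = 4
step 10: x = 10, y = 0
step 11: x = 18, y = 1
step 12: x = 18, y = 5
step 13: x = 19, y = -1
step 14: x = 26, y = -6
This matches the trace at every step.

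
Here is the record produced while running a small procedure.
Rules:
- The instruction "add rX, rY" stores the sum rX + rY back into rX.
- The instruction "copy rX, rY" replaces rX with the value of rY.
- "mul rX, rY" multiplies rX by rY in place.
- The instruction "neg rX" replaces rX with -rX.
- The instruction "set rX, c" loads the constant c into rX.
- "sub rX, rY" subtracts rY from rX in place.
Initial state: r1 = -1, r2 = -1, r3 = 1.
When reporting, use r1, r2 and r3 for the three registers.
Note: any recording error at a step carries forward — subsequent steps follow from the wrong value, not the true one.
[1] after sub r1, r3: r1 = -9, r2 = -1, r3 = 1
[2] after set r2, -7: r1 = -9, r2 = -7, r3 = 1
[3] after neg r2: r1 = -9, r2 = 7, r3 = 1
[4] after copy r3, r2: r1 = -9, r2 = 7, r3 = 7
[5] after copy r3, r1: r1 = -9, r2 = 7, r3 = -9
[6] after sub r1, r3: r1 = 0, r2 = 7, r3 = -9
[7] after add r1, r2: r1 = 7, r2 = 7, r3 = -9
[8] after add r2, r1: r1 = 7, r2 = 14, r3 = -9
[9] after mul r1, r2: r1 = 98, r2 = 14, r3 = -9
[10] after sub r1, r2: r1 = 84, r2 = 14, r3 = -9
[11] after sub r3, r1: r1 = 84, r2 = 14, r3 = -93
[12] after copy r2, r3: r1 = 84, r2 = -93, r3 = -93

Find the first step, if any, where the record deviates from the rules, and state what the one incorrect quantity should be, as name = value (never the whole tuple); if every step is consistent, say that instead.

Recomputing the run from the initial state:
step 1: r1 = -2, r2 = -1, r3 = 1
step 2: r1 = -2, r2 = -7, r3 = 1
step 3: r1 = -2, r2 = 7, r3 = 1
step 4: r1 = -2, r2 = 7, r3 = 7
step 5: r1 = -2, r2 = 7, r3 = -2
step 6: r1 = 0, r2 = 7, r3 = -2
step 7: r1 = 7, r2 = 7, r3 = -2
step 8: r1 = 7, r2 = 14, r3 = -2
step 9: r1 = 98, r2 = 14, r3 = -2
step 10: r1 = 84, r2 = 14, r3 = -2
step 11: r1 = 84, r2 = 14, r3 = -86
step 12: r1 = 84, r2 = -86, r3 = -86
The first disagreement with the record is at step 1, where the value should be r1 = -2.

step 1, r1 = -2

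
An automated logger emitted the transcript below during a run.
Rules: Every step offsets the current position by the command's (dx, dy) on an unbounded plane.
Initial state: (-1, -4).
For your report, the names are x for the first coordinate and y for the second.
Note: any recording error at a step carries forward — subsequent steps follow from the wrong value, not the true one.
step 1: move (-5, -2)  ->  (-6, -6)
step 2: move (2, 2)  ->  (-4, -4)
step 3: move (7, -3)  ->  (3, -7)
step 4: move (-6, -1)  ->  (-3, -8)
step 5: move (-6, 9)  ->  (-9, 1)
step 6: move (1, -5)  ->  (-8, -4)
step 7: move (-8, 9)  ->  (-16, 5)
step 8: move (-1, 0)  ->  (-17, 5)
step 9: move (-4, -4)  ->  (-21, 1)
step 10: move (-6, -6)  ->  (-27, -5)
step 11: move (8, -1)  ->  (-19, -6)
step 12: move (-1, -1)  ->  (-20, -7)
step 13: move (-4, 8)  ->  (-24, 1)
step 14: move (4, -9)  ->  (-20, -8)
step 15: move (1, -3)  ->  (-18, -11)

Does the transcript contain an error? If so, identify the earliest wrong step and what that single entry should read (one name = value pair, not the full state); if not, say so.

step 15, x = -19

1. x = -1 + (-5) = -6, y = -4 + (-2) = -6 (confirmed correct)
2. x = -6 + (2) = -4, y = -6 + (2) = -4 (checks out)
3. x = -4 + (7) = 3, y = -4 + (-3) = -7 (verified)
4. x = 3 + (-6) = -3, y = -7 + (-1) = -8 (confirmed correct)
5. x = -3 + (-6) = -9, y = -8 + (9) = 1 (exactly as logged)
6. x = -9 + (1) = -8, y = 1 + (-5) = -4 (consistent with the transcript)
7. x = -8 + (-8) = -16, y = -4 + (9) = 5 (in agreement)
8. x = -16 + (-1) = -17, y = 5 + (0) = 5 (matches)
9. x = -17 + (-4) = -21, y = 5 + (-4) = 1 (consistent with the transcript)
10. x = -21 + (-6) = -27, y = 1 + (-6) = -5 (exactly as logged)
11. x = -27 + (8) = -19, y = -5 + (-1) = -6 (verified)
12. x = -19 + (-1) = -20, y = -6 + (-1) = -7 (consistent with the transcript)
13. x = -20 + (-4) = -24, y = -7 + (8) = 1 (consistent with the transcript)
14. x = -24 + (4) = -20, y = 1 + (-9) = -8 (matches)
15. x = -20 + (1) = -19, y = -8 + (-3) = -11 (first mismatch against the transcript)
First incorrect step: 15; the correct value is x = -19.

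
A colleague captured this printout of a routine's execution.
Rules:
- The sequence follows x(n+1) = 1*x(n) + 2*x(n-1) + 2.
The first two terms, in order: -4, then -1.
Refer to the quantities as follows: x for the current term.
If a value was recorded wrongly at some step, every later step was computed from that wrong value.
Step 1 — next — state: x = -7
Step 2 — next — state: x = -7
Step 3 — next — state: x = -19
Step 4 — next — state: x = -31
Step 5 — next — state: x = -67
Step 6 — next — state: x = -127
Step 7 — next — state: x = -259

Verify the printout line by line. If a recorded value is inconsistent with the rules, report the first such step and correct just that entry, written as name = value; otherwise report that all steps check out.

step 1: x = 1*(-1) + (2)*(-4) + (2) = -7 -> verified
step 2: x = 1*(-7) + (2)*(-1) + (2) = -7 -> no discrepancy
step 3: x = 1*(-7) + (2)*(-7) + (2) = -19 -> in agreement
step 4: x = 1*(-19) + (2)*(-7) + (2) = -31 -> exactly as logged
step 5: x = 1*(-31) + (2)*(-19) + (2) = -67 -> agrees with the printout
step 6: x = 1*(-67) + (2)*(-31) + (2) = -127 -> confirmed correct
step 7: x = 1*(-127) + (2)*(-67) + (2) = -259 -> agrees with the printout
The recomputation confirms every line.

no error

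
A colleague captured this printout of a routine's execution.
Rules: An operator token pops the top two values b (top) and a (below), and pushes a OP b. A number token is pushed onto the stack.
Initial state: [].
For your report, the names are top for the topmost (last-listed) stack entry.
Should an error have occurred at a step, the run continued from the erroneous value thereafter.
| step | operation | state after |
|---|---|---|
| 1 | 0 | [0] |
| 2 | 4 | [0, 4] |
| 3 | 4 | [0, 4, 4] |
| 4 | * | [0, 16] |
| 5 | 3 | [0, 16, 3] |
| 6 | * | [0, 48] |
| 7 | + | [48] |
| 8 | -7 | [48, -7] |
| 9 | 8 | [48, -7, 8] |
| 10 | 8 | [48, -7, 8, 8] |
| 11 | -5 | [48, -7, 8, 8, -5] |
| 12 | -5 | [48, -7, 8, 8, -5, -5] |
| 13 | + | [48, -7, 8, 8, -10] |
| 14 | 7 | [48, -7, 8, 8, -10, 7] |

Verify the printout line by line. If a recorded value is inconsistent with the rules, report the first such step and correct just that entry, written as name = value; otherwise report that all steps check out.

step 1: push 0: top = 0 -> matches
step 2: push 4: top = 4 -> exactly as logged
step 3: push 4: top = 4 -> consistent with the printout
step 4: 4 * 4 = 16 -> same as recorded
step 5: push 3: top = 3 -> confirmed correct
step 6: 16 * 3 = 48 -> no discrepancy
step 7: 0 + 48 = 48 -> exactly as logged
step 8: push -7: top = -7 -> verified
step 9: push 8: top = 8 -> same as recorded
step 10: push 8: top = 8 -> consistent with the printout
step 11: push -5: top = -5 -> consistent with the printout
step 12: push -5: top = -5 -> no discrepancy
step 13: -5 + -5 = -10 -> in agreement
step 14: push 7: top = 7 -> in agreement
No step deviates from the rules.

no error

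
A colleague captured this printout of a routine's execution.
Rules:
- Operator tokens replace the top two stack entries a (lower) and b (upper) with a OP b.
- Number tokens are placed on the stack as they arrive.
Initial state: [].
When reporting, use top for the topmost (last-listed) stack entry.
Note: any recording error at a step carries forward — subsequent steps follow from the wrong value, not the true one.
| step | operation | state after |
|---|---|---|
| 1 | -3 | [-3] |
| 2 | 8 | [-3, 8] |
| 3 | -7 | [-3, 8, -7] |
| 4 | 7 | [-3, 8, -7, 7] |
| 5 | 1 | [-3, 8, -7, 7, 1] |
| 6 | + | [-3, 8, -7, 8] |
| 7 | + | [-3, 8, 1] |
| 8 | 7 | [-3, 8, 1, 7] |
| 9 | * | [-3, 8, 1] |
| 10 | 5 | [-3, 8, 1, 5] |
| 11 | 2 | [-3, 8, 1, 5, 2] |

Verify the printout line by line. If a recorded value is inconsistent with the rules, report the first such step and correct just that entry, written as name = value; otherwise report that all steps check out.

1. push -3: top = -3 (agrees with the printout)
2. push 8: top = 8 (verified)
3. push -7: top = -7 (no discrepancy)
4. push 7: top = 7 (consistent with the printout)
5. push 1: top = 1 (confirmed correct)
6. 7 + 1 = 8 (exactly as logged)
7. -7 + 8 = 1 (in agreement)
8. push 7: top = 7 (checks out)
9. 1 * 7 = 7 (this is not what the printout shows)
The earliest wrong entry is at step 9: it should read top = 7.

step 9, top = 7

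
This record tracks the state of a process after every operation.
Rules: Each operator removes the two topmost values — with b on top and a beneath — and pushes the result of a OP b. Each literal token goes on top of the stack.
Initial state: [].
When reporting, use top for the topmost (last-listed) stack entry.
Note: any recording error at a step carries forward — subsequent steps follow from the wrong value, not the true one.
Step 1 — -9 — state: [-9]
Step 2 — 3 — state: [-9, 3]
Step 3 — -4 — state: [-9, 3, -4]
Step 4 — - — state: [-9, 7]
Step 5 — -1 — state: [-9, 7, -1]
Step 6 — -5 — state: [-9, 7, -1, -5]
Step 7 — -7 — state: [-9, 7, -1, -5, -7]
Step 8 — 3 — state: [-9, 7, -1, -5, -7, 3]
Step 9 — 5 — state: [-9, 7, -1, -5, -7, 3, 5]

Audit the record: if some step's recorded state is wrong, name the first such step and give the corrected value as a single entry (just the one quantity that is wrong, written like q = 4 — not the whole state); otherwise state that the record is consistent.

1. push -9: top = -9 (consistent with the record)
2. push 3: top = 3 (consistent with the record)
3. push -4: top = -4 (verified)
4. 3 - -4 = 7 (agrees with the record)
5. push -1: top = -1 (no discrepancy)
6. push -5: top = -5 (consistent with the record)
7. push -7: top = -7 (verified)
8. push 3: top = 3 (checks out)
9. push 5: top = 5 (matches)
The recomputation confirms every line.

no error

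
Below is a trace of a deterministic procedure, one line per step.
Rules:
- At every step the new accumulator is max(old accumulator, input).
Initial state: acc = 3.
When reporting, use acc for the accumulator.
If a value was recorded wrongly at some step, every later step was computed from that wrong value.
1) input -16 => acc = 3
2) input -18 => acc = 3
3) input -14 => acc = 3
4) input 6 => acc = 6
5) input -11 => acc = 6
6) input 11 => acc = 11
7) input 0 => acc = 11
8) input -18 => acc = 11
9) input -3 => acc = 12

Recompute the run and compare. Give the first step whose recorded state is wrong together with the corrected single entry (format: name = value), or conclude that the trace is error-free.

Recomputing the run from the initial state:
step 1: acc = 3
step 2: acc = 3
step 3: acc = 3
step 4: acc = 6
step 5: acc = 6
step 6: acc = 11
step 7: acc = 11
step 8: acc = 11
step 9: acc = 11
The first disagreement with the trace is at step 9, where the value should be acc = 11.

step 9, acc = 11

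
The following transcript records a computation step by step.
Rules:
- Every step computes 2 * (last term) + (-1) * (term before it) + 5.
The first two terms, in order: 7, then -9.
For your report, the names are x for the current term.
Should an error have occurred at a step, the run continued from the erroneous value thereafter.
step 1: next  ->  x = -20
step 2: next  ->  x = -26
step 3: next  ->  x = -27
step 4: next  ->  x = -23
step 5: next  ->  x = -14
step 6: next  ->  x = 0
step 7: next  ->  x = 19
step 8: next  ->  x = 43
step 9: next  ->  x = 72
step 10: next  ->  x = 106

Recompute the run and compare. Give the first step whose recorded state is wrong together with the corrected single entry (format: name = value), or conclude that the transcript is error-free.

no error

Recomputing the run from the initial state:
step 1: x = -20
step 2: x = -26
step 3: x = -27
step 4: x = -23
step 5: x = -14
step 6: x = 0
step 7: x = 19
step 8: x = 43
step 9: x = 72
step 10: x = 106
This matches the transcript at every step.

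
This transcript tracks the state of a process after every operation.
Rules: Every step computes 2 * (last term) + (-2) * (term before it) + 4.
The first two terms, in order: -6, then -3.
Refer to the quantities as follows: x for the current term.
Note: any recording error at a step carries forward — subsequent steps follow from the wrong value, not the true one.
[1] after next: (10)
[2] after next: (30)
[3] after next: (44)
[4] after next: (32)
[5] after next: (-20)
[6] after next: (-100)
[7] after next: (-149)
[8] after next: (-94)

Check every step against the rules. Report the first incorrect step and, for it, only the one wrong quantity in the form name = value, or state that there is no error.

step 7, x = -156

step 1: x = 2*(-3) + (-2)*(-6) + (4) = 10 -> confirmed correct
step 2: x = 2*(10) + (-2)*(-3) + (4) = 30 -> exactly as logged
step 3: x = 2*(30) + (-2)*(10) + (4) = 44 -> consistent with the transcript
step 4: x = 2*(44) + (-2)*(30) + (4) = 32 -> verified
step 5: x = 2*(32) + (-2)*(44) + (4) = -20 -> in agreement
step 6: x = 2*(-20) + (-2)*(32) + (4) = -100 -> same as recorded
step 7: x = 2*(-100) + (-2)*(-20) + (4) = -156 -> the entry is off here
The earliest wrong entry is at step 7: it should read x = -156.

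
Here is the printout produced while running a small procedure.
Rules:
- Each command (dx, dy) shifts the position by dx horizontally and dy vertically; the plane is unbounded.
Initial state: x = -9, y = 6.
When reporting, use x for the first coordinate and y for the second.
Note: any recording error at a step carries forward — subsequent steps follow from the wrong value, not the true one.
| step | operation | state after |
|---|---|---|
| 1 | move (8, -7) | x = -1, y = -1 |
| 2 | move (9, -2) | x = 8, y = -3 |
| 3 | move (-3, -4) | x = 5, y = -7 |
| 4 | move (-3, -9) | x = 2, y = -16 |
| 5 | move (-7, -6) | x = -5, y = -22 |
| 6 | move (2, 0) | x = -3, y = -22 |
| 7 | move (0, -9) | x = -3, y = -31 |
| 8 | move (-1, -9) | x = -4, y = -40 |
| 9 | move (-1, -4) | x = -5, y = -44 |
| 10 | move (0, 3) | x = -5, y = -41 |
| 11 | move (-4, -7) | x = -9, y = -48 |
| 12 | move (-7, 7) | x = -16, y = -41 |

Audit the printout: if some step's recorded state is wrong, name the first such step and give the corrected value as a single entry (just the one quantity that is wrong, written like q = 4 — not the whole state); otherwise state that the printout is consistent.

Recomputing the run from the initial state:
step 1: x = -1, y = -1
step 2: x = 8, y = -3
step 3: x = 5, y = -7
step 4: x = 2, y = -16
step 5: x = -5, y = -22
step 6: x = -3, y = -22
step 7: x = -3, y = -31
step 8: x = -4, y = -40
step 9: x = -5, y = -44
step 10: x = -5, y = -41
step 11: x = -9, y = -48
step 12: x = -16, y = -41
This matches the printout at every step.

no error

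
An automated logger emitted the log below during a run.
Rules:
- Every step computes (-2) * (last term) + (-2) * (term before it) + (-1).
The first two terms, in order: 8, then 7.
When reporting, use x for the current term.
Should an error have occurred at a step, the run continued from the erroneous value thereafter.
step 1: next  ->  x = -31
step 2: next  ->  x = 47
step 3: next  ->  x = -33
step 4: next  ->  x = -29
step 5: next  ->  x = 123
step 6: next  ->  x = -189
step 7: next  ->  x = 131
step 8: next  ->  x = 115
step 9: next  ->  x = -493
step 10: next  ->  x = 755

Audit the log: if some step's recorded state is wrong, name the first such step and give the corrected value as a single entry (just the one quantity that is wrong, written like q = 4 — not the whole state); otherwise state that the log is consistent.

Step 1: x = -2*(7) + (-2)*(8) + (-1) = -31 — checks out.
Step 2: x = -2*(-31) + (-2)*(7) + (-1) = 47 — no discrepancy.
Step 3: x = -2*(47) + (-2)*(-31) + (-1) = -33 — checks out.
Step 4: x = -2*(-33) + (-2)*(47) + (-1) = -29 — verified.
Step 5: x = -2*(-29) + (-2)*(-33) + (-1) = 123 — consistent with the log.
Step 6: x = -2*(123) + (-2)*(-29) + (-1) = -189 — checks out.
Step 7: x = -2*(-189) + (-2)*(123) + (-1) = 131 — checks out.
Step 8: x = -2*(131) + (-2)*(-189) + (-1) = 115 — confirmed correct.
Step 9: x = -2*(115) + (-2)*(131) + (-1) = -493 — confirmed correct.
Step 10: x = -2*(-493) + (-2)*(115) + (-1) = 755 — same as recorded.
Nothing is out of place; the run is error-free.

no error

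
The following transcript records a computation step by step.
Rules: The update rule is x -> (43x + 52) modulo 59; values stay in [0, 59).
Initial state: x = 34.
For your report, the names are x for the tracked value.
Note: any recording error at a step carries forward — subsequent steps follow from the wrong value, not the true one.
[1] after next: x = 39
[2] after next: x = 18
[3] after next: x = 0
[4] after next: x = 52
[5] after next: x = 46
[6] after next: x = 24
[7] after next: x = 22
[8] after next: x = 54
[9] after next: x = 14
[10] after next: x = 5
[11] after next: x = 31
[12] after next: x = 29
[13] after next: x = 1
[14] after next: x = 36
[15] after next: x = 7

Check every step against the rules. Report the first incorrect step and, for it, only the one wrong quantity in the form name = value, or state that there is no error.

step 12, x = 28

1. x = (43*34 + 52) mod 59 = 39 (verified)
2. x = (43*39 + 52) mod 59 = 18 (same as recorded)
3. x = (43*18 + 52) mod 59 = 0 (checks out)
4. x = (43*0 + 52) mod 59 = 52 (agrees with the transcript)
5. x = (43*52 + 52) mod 59 = 46 (matches)
6. x = (43*46 + 52) mod 59 = 24 (same as recorded)
7. x = (43*24 + 52) mod 59 = 22 (verified)
8. x = (43*22 + 52) mod 59 = 54 (checks out)
9. x = (43*54 + 52) mod 59 = 14 (confirmed correct)
10. x = (43*14 + 52) mod 59 = 5 (verified)
11. x = (43*5 + 52) mod 59 = 31 (checks out)
12. x = (43*31 + 52) mod 59 = 28 (the transcript disagrees here)
That makes step 12 the first incorrect line — x = 28 is what it should show.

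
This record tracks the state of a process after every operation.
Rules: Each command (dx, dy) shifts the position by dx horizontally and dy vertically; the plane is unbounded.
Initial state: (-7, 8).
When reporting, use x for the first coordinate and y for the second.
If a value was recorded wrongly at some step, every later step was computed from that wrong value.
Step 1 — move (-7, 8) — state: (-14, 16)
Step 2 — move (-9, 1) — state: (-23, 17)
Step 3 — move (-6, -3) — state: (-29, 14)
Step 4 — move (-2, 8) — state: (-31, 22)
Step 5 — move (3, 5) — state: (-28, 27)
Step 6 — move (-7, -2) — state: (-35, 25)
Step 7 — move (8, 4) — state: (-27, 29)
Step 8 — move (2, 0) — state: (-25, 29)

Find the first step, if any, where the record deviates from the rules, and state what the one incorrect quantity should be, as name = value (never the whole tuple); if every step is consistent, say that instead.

no error

1. x = -7 + (-7) = -14, y = 8 + (8) = 16 (no discrepancy)
2. x = -14 + (-9) = -23, y = 16 + (1) = 17 (exactly as logged)
3. x = -23 + (-6) = -29, y = 17 + (-3) = 14 (same as recorded)
4. x = -29 + (-2) = -31, y = 14 + (8) = 22 (same as recorded)
5. x = -31 + (3) = -28, y = 22 + (5) = 27 (consistent with the record)
6. x = -28 + (-7) = -35, y = 27 + (-2) = 25 (checks out)
7. x = -35 + (8) = -27, y = 25 + (4) = 29 (no discrepancy)
8. x = -27 + (2) = -25, y = 29 + (0) = 29 (matches)
Nothing is out of place; the run is error-free.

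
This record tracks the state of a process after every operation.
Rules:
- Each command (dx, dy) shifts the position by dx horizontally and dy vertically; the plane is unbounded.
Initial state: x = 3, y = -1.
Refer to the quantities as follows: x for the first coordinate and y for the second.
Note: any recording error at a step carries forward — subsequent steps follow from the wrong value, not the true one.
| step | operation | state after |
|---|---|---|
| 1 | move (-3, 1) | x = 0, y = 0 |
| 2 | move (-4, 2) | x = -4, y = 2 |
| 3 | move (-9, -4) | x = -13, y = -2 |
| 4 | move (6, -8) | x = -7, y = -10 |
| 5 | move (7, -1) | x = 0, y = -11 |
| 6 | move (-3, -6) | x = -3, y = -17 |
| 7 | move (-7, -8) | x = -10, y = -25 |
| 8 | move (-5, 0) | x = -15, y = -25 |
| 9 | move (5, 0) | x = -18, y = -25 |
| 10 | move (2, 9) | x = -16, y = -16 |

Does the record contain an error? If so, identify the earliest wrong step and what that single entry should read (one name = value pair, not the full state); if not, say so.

Recomputing the run from the initial state:
step 1: x = 0, y = 0
step 2: x = -4, y = 2
step 3: x = -13, y = -2
step 4: x = -7, y = -10
step 5: x = 0, y = -11
step 6: x = -3, y = -17
step 7: x = -10, y = -25
step 8: x = -15, y = -25
step 9: x = -10, y = -25
step 10: x = -8, y = -16
The first disagreement with the record is at step 9, where the value should be x = -10.

step 9, x = -10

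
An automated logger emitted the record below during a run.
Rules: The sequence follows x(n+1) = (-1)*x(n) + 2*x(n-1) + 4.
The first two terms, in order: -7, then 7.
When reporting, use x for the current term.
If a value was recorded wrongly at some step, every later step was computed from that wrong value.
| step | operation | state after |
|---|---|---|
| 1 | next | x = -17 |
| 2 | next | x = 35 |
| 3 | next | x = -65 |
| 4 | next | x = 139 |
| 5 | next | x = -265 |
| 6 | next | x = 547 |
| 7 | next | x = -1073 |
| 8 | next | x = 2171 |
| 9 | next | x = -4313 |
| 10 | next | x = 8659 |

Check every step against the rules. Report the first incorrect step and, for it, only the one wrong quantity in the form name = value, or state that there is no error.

Step 1: x = -1*(7) + (2)*(-7) + (4) = -17 — consistent with the record.
Step 2: x = -1*(-17) + (2)*(7) + (4) = 35 — exactly as logged.
Step 3: x = -1*(35) + (2)*(-17) + (4) = -65 — same as recorded.
Step 4: x = -1*(-65) + (2)*(35) + (4) = 139 — verified.
Step 5: x = -1*(139) + (2)*(-65) + (4) = -265 — exactly as logged.
Step 6: x = -1*(-265) + (2)*(139) + (4) = 547 — in agreement.
Step 7: x = -1*(547) + (2)*(-265) + (4) = -1073 — agrees with the record.
Step 8: x = -1*(-1073) + (2)*(547) + (4) = 2171 — same as recorded.
Step 9: x = -1*(2171) + (2)*(-1073) + (4) = -4313 — matches.
Step 10: x = -1*(-4313) + (2)*(2171) + (4) = 8659 — exactly as logged.
The recomputation confirms every line.

no error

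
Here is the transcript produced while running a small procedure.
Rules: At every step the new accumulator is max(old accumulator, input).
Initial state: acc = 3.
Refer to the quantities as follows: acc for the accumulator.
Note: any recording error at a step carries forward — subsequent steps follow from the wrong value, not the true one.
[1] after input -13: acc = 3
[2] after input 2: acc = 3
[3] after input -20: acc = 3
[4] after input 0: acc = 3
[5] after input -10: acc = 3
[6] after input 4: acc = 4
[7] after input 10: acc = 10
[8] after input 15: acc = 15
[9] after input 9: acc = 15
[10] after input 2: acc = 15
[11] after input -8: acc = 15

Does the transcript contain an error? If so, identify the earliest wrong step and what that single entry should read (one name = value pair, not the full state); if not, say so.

step 1: acc = max(3, -13) = 3 -> consistent with the transcript
step 2: acc = max(3, 2) = 3 -> exactly as logged
step 3: acc = max(3, -20) = 3 -> in agreement
step 4: acc = max(3, 0) = 3 -> agrees with the transcript
step 5: acc = max(3, -10) = 3 -> checks out
step 6: acc = max(3, 4) = 4 -> no discrepancy
step 7: acc = max(4, 10) = 10 -> verified
step 8: acc = max(10, 15) = 15 -> in agreement
step 9: acc = max(15, 9) = 15 -> exactly as logged
step 10: acc = max(15, 2) = 15 -> same as recorded
step 11: acc = max(15, -8) = 15 -> verified
No step deviates from the rules.

no error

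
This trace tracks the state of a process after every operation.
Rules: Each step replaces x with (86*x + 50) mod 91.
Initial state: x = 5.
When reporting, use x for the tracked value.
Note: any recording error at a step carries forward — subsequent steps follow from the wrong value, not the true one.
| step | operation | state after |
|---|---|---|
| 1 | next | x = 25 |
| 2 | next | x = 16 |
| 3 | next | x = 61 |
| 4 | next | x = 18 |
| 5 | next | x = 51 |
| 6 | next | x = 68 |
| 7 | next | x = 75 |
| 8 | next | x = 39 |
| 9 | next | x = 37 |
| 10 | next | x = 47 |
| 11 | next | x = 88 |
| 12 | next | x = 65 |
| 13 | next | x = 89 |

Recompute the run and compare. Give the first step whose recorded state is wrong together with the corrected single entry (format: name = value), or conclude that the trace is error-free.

step 1: x = (86*5 + 50) mod 91 = 25 -> confirmed correct
step 2: x = (86*25 + 50) mod 91 = 16 -> same as recorded
step 3: x = (86*16 + 50) mod 91 = 61 -> confirmed correct
step 4: x = (86*61 + 50) mod 91 = 18 -> confirmed correct
step 5: x = (86*18 + 50) mod 91 = 51 -> in agreement
step 6: x = (86*51 + 50) mod 91 = 68 -> exactly as logged
step 7: x = (86*68 + 50) mod 91 = 74 -> the recorded entry deviates here
Step 7 is the first one off; corrected, x = 74.

step 7, x = 74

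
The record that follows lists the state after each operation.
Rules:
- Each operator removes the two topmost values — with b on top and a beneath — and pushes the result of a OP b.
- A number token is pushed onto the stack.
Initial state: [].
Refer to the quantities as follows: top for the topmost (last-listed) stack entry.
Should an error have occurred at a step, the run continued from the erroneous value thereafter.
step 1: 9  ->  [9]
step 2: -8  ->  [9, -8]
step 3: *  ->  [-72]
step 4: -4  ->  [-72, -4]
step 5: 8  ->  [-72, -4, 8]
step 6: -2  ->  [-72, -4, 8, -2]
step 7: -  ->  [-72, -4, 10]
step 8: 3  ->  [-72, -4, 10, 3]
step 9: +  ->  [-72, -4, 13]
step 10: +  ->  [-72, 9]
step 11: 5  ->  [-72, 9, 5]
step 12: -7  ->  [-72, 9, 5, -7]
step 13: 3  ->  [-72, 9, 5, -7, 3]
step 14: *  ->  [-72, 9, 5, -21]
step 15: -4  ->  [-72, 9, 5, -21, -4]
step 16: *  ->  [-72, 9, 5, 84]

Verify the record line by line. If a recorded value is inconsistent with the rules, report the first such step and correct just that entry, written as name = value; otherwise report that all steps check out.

step 1: push 9: top = 9 -> matches
step 2: push -8: top = -8 -> checks out
step 3: 9 * -8 = -72 -> verified
step 4: push -4: top = -4 -> same as recorded
step 5: push 8: top = 8 -> in agreement
step 6: push -2: top = -2 -> agrees with the record
step 7: 8 - -2 = 10 -> same as recorded
step 8: push 3: top = 3 -> in agreement
step 9: 10 + 3 = 13 -> consistent with the record
step 10: -4 + 13 = 9 -> same as recorded
step 11: push 5: top = 5 -> checks out
step 12: push -7: top = -7 -> no discrepancy
step 13: push 3: top = 3 -> no discrepancy
step 14: -7 * 3 = -21 -> matches
step 15: push -4: top = -4 -> in agreement
step 16: -21 * -4 = 84 -> exactly as logged
Every step is consistent.

no error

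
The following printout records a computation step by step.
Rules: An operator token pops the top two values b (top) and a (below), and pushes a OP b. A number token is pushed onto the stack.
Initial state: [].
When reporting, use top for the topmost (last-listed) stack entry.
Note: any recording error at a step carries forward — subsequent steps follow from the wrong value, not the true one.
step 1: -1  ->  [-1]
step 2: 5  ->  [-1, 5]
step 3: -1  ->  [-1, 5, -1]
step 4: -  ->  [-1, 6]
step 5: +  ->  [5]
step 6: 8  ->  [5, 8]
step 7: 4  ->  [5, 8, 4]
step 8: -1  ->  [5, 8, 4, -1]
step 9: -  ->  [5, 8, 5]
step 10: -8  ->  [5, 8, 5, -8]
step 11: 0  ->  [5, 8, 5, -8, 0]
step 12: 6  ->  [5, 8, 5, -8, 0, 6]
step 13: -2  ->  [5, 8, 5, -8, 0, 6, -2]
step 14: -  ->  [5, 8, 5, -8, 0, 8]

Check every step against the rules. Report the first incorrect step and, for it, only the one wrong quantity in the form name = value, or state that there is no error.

no error

Recomputing the run from the initial state:
step 1: [-1]
step 2: [-1, 5]
step 3: [-1, 5, -1]
step 4: [-1, 6]
step 5: [5]
step 6: [5, 8]
step 7: [5, 8, 4]
step 8: [5, 8, 4, -1]
step 9: [5, 8, 5]
step 10: [5, 8, 5, -8]
step 11: [5, 8, 5, -8, 0]
step 12: [5, 8, 5, -8, 0, 6]
step 13: [5, 8, 5, -8, 0, 6, -2]
step 14: [5, 8, 5, -8, 0, 8]
This matches the printout at every step.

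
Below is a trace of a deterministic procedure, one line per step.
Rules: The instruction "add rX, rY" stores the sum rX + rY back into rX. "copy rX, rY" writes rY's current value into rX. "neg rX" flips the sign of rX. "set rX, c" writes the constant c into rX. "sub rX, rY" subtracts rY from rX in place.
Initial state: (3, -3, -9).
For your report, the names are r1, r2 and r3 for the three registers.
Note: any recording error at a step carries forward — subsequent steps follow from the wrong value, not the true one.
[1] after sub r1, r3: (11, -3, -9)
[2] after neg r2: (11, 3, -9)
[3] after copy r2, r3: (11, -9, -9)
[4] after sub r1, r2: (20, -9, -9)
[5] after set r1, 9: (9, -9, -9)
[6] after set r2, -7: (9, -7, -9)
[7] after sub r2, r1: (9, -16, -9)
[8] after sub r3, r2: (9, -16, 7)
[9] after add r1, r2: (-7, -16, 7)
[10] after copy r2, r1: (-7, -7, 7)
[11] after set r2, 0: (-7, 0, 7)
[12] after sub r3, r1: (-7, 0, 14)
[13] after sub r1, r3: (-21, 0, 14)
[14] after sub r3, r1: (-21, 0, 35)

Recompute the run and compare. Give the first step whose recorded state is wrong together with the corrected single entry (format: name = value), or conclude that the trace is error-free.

step 1, r1 = 12

Recomputing the run from the initial state:
step 1: r1 = 12, r2 = -3, r3 = -9
step 2: r1 = 12, r2 = 3, r3 = -9
step 3: r1 = 12, r2 = -9, r3 = -9
step 4: r1 = 21, r2 = -9, r3 = -9
step 5: r1 = 9, r2 = -9, r3 = -9
step 6: r1 = 9, r2 = -7, r3 = -9
step 7: r1 = 9, r2 = -16, r3 = -9
step 8: r1 = 9, r2 = -16, r3 = 7
step 9: r1 = -7, r2 = -16, r3 = 7
step 10: r1 = -7, r2 = -7, r3 = 7
step 11: r1 = -7, r2 = 0, r3 = 7
step 12: r1 = -7, r2 = 0, r3 = 14
step 13: r1 = -21, r2 = 0, r3 = 14
step 14: r1 = -21, r2 = 0, r3 = 35
The first disagreement with the trace is at step 1, where the value should be r1 = 12.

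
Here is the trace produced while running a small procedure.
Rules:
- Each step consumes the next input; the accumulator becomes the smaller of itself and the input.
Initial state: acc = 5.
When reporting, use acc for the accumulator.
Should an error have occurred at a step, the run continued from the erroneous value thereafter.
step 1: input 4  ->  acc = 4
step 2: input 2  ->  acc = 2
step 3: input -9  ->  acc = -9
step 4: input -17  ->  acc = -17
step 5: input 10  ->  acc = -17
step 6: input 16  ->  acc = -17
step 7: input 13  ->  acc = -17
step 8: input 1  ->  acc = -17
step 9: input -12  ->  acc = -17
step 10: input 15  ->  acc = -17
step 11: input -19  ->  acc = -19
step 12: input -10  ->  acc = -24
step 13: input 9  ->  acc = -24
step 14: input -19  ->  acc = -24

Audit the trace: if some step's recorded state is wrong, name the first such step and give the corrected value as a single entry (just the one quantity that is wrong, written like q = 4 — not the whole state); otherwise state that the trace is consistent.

step 12, acc = -19

1. acc = min(5, 4) = 4 (confirmed correct)
2. acc = min(4, 2) = 2 (consistent with the trace)
3. acc = min(2, -9) = -9 (in agreement)
4. acc = min(-9, -17) = -17 (no discrepancy)
5. acc = min(-17, 10) = -17 (exactly as logged)
6. acc = min(-17, 16) = -17 (agrees with the trace)
7. acc = min(-17, 13) = -17 (verified)
8. acc = min(-17, 1) = -17 (in agreement)
9. acc = min(-17, -12) = -17 (matches)
10. acc = min(-17, 15) = -17 (matches)
11. acc = min(-17, -19) = -19 (agrees with the trace)
12. acc = min(-19, -10) = -19 (this is not what the trace shows)
That makes step 12 the first incorrect line — acc = -19 is what it should show.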